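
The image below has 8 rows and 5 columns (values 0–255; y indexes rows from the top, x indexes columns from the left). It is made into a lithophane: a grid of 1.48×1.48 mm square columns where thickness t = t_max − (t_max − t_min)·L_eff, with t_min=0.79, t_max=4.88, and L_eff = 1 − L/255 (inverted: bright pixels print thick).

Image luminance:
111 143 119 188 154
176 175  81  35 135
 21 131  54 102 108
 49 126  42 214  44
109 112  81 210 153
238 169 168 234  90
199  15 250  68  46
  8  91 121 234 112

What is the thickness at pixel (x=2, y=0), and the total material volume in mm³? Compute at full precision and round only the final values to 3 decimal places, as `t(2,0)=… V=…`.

t(2,0)=2.699 V=241.927

span = t_max - t_min = 4.88 - 0.79 = 4.090
L(2,0) = 119, L_eff = 1 - 119/255 = 0.533333 (inverted)
t(2,0) = 4.88 - 4.090·0.533333 = 2.699
Σt over all 8·5 pixels = 704111/6375 ≈ 110.4487843
V = pitch²·Σt = 1.48²·704111/6375 = 241.927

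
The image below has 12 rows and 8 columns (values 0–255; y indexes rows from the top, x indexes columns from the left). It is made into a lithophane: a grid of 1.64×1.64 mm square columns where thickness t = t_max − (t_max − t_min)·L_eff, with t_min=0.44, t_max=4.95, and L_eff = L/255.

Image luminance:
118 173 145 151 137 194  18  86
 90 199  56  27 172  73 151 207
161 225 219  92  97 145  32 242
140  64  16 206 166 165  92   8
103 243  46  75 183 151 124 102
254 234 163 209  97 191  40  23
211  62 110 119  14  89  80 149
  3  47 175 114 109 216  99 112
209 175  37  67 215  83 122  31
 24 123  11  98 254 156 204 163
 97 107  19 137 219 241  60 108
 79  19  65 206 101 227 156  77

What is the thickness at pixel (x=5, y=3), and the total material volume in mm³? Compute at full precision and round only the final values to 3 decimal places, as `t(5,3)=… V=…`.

span = t_max - t_min = 4.95 - 0.44 = 4.510
L(5,3) = 165, L_eff = 165/255 = 0.647059
t(5,3) = 4.95 - 4.510·0.647059 = 2.032
Σt over all 12·8 pixels = 562408/2125 ≈ 264.6625882
V = pitch²·Σt = 1.64²·562408/2125 = 711.836

t(5,3)=2.032 V=711.836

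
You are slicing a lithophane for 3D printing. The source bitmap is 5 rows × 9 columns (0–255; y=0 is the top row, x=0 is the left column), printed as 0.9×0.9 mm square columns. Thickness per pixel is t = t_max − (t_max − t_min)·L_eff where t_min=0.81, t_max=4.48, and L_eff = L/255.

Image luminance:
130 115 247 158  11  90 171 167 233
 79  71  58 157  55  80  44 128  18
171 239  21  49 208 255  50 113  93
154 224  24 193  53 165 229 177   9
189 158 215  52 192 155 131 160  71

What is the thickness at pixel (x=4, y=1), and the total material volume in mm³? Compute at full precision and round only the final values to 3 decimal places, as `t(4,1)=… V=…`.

span = t_max - t_min = 4.48 - 0.81 = 3.670
L(4,1) = 55, L_eff = 55/255 = 0.215686
t(4,1) = 4.48 - 3.670·0.215686 = 3.688
Σt over all 5·9 pixels = 1513073/12750 ≈ 118.6723922
V = pitch²·Σt = 0.9²·1513073/12750 = 96.125

t(4,1)=3.688 V=96.125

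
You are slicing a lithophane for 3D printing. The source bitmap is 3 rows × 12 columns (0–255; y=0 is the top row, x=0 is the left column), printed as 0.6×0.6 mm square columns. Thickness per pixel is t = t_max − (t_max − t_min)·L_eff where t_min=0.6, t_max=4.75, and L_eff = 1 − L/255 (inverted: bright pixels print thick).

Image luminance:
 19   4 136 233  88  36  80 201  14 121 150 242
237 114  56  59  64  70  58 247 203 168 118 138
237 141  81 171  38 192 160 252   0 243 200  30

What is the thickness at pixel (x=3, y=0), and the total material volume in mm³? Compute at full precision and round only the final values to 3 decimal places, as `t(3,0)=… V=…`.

span = t_max - t_min = 4.75 - 0.6 = 4.150
L(3,0) = 233, L_eff = 1 - 233/255 = 0.086275 (inverted)
t(3,0) = 4.75 - 4.150·0.086275 = 4.392
Σt over all 3·12 pixels = 492043/5100 ≈ 96.4790196
V = pitch²·Σt = 0.6²·492043/5100 = 34.732

t(3,0)=4.392 V=34.732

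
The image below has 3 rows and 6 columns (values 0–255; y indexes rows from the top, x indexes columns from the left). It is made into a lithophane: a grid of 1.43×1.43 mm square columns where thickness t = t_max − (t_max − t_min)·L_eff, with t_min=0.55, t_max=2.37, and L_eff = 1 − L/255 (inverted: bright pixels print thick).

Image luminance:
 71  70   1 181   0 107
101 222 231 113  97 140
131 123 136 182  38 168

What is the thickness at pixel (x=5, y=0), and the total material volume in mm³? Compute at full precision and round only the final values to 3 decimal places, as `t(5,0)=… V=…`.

span = t_max - t_min = 2.37 - 0.55 = 1.820
L(5,0) = 107, L_eff = 1 - 107/255 = 0.580392 (inverted)
t(5,0) = 2.37 - 1.820·0.580392 = 1.314
Σt over all 3·6 pixels = 106139/4250 ≈ 24.9738824
V = pitch²·Σt = 1.43²·106139/4250 = 51.069

t(5,0)=1.314 V=51.069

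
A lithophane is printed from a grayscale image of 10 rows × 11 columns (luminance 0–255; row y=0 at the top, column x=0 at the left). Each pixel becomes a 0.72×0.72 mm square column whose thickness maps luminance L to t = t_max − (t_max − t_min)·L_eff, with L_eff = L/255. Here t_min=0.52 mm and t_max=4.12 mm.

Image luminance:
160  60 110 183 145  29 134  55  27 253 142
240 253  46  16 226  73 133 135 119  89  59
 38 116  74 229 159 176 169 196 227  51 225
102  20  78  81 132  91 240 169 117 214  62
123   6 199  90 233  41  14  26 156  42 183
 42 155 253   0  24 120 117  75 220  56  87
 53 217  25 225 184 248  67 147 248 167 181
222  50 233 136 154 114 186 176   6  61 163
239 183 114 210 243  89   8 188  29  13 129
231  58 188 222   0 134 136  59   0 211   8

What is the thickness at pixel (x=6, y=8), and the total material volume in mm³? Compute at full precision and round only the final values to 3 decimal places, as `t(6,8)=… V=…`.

t(6,8)=4.007 V=133.430

span = t_max - t_min = 4.12 - 0.52 = 3.600
L(6,8) = 8, L_eff = 8/255 = 0.031373
t(6,8) = 4.12 - 3.600·0.031373 = 4.007
Σt over all 10·11 pixels = 21878/85 ≈ 257.3882353
V = pitch²·Σt = 0.72²·21878/85 = 133.430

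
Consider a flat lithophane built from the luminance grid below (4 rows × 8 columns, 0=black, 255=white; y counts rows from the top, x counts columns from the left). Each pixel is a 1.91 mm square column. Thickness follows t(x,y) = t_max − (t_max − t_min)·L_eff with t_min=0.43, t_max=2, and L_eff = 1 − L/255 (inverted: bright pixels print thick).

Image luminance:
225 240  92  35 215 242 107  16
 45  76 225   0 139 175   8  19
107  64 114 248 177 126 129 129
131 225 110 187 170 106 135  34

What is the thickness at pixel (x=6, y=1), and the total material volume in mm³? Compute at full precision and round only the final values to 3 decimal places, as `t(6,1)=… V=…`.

span = t_max - t_min = 2 - 0.43 = 1.570
L(6,1) = 8, L_eff = 1 - 8/255 = 0.968627 (inverted)
t(6,1) = 2 - 1.570·0.968627 = 0.479
Σt over all 4·8 pixels = 986887/25500 ≈ 38.7014510
V = pitch²·Σt = 1.91²·986887/25500 = 141.187

t(6,1)=0.479 V=141.187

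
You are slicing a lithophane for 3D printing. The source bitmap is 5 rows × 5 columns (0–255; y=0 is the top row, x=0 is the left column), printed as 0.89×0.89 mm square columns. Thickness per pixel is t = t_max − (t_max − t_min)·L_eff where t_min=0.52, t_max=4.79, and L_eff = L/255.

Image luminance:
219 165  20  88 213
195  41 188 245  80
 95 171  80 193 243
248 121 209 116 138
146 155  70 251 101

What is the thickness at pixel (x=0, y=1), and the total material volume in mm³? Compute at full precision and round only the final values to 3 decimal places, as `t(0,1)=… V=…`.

span = t_max - t_min = 4.79 - 0.52 = 4.270
L(0,1) = 195, L_eff = 195/255 = 0.764706
t(0,1) = 4.79 - 4.270·0.764706 = 1.525
Σt over all 5·5 pixels = 21101/375 ≈ 56.2693333
V = pitch²·Σt = 0.89²·21101/375 = 44.571

t(0,1)=1.525 V=44.571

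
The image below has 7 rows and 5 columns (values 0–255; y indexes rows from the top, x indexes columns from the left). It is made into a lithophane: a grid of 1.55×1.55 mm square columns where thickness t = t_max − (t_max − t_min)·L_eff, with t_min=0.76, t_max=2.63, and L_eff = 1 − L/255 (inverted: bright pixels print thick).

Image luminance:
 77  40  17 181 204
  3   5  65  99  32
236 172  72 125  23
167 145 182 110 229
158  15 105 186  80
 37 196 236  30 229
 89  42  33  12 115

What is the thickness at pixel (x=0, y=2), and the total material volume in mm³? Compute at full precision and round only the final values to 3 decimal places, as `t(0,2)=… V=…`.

span = t_max - t_min = 2.63 - 0.76 = 1.870
L(0,2) = 236, L_eff = 1 - 236/255 = 0.074510 (inverted)
t(0,2) = 2.63 - 1.870·0.074510 = 2.491
Σt over all 7·5 pixels = 54.078
V = pitch²·Σt = 1.55²·54.078 = 129.922

t(0,2)=2.491 V=129.922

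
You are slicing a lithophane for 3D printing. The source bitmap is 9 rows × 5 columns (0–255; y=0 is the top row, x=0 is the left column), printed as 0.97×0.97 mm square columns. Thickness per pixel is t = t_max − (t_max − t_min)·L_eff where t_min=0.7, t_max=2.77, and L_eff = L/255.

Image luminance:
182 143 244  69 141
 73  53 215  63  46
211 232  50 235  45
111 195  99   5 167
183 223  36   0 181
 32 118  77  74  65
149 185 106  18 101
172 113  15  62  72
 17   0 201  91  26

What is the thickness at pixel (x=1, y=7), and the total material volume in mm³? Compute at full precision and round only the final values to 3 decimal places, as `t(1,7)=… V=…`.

span = t_max - t_min = 2.77 - 0.7 = 2.070
L(1,7) = 113, L_eff = 113/255 = 0.443137
t(1,7) = 2.77 - 2.070·0.443137 = 1.853
Σt over all 9·5 pixels = 84.906
V = pitch²·Σt = 0.97²·84.906 = 79.888

t(1,7)=1.853 V=79.888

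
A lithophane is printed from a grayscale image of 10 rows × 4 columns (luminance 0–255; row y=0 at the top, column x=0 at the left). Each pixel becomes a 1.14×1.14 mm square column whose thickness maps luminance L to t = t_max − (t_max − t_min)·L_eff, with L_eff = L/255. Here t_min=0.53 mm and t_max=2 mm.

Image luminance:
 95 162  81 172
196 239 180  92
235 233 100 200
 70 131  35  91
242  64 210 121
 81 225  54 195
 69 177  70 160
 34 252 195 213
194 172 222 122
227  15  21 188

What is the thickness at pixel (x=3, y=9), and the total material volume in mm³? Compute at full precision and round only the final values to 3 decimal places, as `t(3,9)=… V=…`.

t(3,9)=0.916 V=60.253

span = t_max - t_min = 2 - 0.53 = 1.470
L(3,9) = 188, L_eff = 188/255 = 0.737255
t(3,9) = 2 - 1.470·0.737255 = 0.916
Σt over all 10·4 pixels = 78817/1700 ≈ 46.3629412
V = pitch²·Σt = 1.14²·78817/1700 = 60.253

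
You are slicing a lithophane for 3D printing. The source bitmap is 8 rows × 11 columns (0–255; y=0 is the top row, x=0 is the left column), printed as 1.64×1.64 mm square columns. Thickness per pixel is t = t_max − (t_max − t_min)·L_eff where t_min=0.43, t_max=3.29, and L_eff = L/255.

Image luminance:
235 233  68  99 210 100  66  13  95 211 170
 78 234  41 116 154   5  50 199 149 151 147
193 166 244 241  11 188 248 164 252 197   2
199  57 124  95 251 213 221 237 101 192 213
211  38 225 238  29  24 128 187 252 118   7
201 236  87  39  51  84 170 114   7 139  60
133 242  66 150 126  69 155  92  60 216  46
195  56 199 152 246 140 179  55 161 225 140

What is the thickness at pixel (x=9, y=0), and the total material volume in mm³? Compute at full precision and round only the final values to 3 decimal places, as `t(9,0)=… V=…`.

span = t_max - t_min = 3.29 - 0.43 = 2.860
L(9,0) = 211, L_eff = 211/255 = 0.827451
t(9,0) = 3.29 - 2.860·0.827451 = 0.923
Σt over all 8·11 pixels = 640299/4250 ≈ 150.6585882
V = pitch²·Σt = 1.64²·640299/4250 = 405.211

t(9,0)=0.923 V=405.211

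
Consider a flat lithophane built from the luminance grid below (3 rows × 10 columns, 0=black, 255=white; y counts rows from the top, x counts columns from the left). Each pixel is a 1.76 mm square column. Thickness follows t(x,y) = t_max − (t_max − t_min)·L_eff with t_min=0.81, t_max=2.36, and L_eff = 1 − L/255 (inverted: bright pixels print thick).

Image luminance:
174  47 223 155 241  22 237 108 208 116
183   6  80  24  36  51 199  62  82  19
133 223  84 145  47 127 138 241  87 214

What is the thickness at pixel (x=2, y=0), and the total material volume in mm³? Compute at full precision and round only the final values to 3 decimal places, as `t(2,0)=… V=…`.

span = t_max - t_min = 2.36 - 0.81 = 1.550
L(2,0) = 223, L_eff = 1 - 223/255 = 0.125490 (inverted)
t(2,0) = 2.36 - 1.550·0.125490 = 2.165
Σt over all 3·10 pixels = 119501/2550 ≈ 46.8631373
V = pitch²·Σt = 1.76²·119501/2550 = 145.163

t(2,0)=2.165 V=145.163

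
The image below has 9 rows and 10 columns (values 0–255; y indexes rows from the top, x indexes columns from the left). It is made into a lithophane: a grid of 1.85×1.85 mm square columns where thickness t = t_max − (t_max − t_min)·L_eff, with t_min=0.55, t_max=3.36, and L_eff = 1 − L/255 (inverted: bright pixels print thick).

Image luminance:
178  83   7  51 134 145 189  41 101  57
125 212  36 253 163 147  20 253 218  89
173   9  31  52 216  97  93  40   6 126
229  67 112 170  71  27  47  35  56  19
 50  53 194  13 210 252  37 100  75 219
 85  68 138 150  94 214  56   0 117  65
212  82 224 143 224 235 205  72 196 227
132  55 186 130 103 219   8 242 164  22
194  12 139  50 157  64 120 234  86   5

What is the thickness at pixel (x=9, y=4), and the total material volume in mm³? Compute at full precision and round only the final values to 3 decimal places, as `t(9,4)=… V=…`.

span = t_max - t_min = 3.36 - 0.55 = 2.810
L(9,4) = 219, L_eff = 1 - 219/255 = 0.141176 (inverted)
t(9,4) = 3.36 - 2.810·0.141176 = 2.963
Σt over all 9·10 pixels = 210778/1275 ≈ 165.3160784
V = pitch²·Σt = 1.85²·210778/1275 = 565.794

t(9,4)=2.963 V=565.794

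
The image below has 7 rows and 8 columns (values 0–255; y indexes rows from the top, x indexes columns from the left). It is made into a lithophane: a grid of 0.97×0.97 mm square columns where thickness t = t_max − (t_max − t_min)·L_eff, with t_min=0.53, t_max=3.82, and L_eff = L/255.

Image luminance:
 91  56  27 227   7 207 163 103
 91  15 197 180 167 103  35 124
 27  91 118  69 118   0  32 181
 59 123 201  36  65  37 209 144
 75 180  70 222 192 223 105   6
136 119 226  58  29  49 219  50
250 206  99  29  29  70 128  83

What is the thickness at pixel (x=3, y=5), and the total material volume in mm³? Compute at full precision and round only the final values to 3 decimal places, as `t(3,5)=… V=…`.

t(3,5)=3.072 V=126.547

span = t_max - t_min = 3.82 - 0.53 = 3.290
L(3,5) = 58, L_eff = 58/255 = 0.227451
t(3,5) = 3.82 - 3.290·0.227451 = 3.072
Σt over all 7·8 pixels = 285803/2125 ≈ 134.4955294
V = pitch²·Σt = 0.97²·285803/2125 = 126.547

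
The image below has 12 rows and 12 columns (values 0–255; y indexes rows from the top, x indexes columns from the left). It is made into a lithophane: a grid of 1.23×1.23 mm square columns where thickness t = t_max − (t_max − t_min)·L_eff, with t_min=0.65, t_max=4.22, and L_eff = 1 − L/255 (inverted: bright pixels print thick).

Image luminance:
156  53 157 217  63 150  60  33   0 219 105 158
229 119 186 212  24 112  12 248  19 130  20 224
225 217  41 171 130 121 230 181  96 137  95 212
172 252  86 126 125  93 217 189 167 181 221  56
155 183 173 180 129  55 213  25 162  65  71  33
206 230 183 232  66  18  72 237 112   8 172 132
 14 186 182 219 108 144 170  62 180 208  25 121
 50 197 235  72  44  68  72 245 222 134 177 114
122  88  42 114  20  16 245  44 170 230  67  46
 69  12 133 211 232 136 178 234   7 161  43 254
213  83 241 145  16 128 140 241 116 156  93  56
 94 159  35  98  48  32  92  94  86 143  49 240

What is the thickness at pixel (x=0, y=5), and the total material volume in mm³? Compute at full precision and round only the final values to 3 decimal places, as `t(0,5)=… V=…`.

span = t_max - t_min = 4.22 - 0.65 = 3.570
L(0,5) = 206, L_eff = 1 - 206/255 = 0.192157 (inverted)
t(0,5) = 4.22 - 3.570·0.192157 = 3.534
Σt over all 12·12 pixels = 355.12
V = pitch²·Σt = 1.23²·355.12 = 537.261

t(0,5)=3.534 V=537.261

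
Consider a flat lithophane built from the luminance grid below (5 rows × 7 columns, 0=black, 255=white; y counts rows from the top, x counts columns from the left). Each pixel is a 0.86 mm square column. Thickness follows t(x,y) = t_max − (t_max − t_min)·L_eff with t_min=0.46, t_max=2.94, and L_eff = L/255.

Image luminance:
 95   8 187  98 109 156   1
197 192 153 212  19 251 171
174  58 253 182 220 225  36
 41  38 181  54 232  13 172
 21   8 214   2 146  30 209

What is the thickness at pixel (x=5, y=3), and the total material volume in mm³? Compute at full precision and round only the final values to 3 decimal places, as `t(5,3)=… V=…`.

t(5,3)=2.814 V=44.758

span = t_max - t_min = 2.94 - 0.46 = 2.480
L(5,3) = 13, L_eff = 13/255 = 0.050980
t(5,3) = 2.94 - 2.480·0.050980 = 2.814
Σt over all 5·7 pixels = 771583/12750 ≈ 60.5163137
V = pitch²·Σt = 0.86²·771583/12750 = 44.758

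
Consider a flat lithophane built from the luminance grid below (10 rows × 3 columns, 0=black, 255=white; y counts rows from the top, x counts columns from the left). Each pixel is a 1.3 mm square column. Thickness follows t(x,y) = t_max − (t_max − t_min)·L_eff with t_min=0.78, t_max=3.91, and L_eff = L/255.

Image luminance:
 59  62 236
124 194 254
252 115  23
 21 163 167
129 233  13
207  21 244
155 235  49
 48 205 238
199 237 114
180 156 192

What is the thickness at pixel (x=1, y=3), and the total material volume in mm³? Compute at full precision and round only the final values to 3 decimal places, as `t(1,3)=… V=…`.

t(1,3)=1.909 V=104.371

span = t_max - t_min = 3.91 - 0.78 = 3.130
L(1,3) = 163, L_eff = 163/255 = 0.639216
t(1,3) = 3.91 - 3.130·0.639216 = 1.909
Σt over all 10·3 pixels = 62993/1020 ≈ 61.7578431
V = pitch²·Σt = 1.3²·62993/1020 = 104.371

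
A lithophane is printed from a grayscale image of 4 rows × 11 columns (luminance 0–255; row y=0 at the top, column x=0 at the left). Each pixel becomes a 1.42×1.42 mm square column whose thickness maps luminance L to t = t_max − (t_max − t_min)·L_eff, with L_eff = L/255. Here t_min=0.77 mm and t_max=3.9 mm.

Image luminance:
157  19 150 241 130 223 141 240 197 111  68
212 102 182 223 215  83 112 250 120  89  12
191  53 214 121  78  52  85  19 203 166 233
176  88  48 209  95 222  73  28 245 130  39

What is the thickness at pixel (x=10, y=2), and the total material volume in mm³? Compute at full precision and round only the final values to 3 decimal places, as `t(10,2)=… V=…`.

t(10,2)=1.040 V=196.399

span = t_max - t_min = 3.9 - 0.77 = 3.130
L(10,2) = 233, L_eff = 233/255 = 0.913725
t(10,2) = 3.9 - 3.130·0.913725 = 1.040
Σt over all 4·11 pixels = 165581/1700 ≈ 97.4005882
V = pitch²·Σt = 1.42²·165581/1700 = 196.399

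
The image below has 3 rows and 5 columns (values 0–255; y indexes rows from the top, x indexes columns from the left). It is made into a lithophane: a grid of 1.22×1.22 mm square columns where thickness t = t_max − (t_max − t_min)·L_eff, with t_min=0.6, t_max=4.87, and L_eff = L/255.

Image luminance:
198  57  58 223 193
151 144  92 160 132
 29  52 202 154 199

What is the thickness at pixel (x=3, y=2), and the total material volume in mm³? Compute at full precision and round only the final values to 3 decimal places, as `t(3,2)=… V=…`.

t(3,2)=2.291 V=57.784

span = t_max - t_min = 4.87 - 0.6 = 4.270
L(3,2) = 154, L_eff = 154/255 = 0.603922
t(3,2) = 4.87 - 4.270·0.603922 = 2.291
Σt over all 3·5 pixels = 989987/25500 ≈ 38.8230196
V = pitch²·Σt = 1.22²·989987/25500 = 57.784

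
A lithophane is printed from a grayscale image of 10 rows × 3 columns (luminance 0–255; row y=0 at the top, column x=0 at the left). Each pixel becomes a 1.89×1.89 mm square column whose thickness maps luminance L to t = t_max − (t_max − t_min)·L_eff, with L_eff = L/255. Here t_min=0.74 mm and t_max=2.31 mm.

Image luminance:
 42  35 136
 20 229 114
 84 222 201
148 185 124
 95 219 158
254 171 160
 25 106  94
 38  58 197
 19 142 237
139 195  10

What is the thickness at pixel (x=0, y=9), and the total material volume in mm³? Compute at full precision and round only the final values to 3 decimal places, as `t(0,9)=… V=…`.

span = t_max - t_min = 2.31 - 0.74 = 1.570
L(0,9) = 139, L_eff = 139/255 = 0.545098
t(0,9) = 2.31 - 1.570·0.545098 = 1.454
Σt over all 10·3 pixels = 1161601/25500 ≈ 45.5529804
V = pitch²·Σt = 1.89²·1161601/25500 = 162.720

t(0,9)=1.454 V=162.720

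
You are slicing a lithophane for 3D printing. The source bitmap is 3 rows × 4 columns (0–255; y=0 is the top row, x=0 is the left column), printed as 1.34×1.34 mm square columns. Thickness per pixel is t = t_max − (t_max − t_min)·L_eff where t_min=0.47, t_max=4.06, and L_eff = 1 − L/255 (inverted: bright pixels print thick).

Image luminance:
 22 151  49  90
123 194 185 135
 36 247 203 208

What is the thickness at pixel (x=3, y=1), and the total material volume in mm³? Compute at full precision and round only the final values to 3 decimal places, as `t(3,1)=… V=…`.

span = t_max - t_min = 4.06 - 0.47 = 3.590
L(3,1) = 135, L_eff = 1 - 135/255 = 0.470588 (inverted)
t(3,1) = 4.06 - 3.590·0.470588 = 2.371
Σt over all 3·4 pixels = 733657/25500 ≈ 28.7708627
V = pitch²·Σt = 1.34²·733657/25500 = 51.661

t(3,1)=2.371 V=51.661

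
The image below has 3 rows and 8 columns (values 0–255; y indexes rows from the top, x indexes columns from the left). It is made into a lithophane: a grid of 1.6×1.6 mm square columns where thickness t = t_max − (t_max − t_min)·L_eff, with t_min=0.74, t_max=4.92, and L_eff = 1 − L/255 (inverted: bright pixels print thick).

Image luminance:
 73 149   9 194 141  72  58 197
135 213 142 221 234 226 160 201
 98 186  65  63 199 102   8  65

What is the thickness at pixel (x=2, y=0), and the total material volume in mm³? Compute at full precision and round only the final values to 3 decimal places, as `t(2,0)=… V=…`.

span = t_max - t_min = 4.92 - 0.74 = 4.180
L(2,0) = 9, L_eff = 1 - 9/255 = 0.964706 (inverted)
t(2,0) = 4.92 - 4.180·0.964706 = 0.888
Σt over all 3·8 pixels = 897539/12750 ≈ 70.3952157
V = pitch²·Σt = 1.6²·897539/12750 = 180.212

t(2,0)=0.888 V=180.212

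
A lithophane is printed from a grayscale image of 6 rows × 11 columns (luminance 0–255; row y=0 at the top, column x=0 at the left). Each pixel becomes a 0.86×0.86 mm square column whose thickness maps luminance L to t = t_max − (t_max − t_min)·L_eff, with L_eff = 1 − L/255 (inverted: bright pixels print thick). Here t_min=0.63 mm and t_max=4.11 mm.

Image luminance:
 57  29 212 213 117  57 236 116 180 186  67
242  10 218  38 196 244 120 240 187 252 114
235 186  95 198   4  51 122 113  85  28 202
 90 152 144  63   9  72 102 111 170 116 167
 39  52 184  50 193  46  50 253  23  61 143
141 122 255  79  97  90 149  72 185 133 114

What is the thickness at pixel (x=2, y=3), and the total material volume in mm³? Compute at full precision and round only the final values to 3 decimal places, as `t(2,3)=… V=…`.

t(2,3)=2.595 V=115.305

span = t_max - t_min = 4.11 - 0.63 = 3.480
L(2,3) = 144, L_eff = 1 - 144/255 = 0.435294 (inverted)
t(2,3) = 4.11 - 3.480·0.435294 = 2.595
Σt over all 6·11 pixels = 662581/4250 ≈ 155.9014118
V = pitch²·Σt = 0.86²·662581/4250 = 115.305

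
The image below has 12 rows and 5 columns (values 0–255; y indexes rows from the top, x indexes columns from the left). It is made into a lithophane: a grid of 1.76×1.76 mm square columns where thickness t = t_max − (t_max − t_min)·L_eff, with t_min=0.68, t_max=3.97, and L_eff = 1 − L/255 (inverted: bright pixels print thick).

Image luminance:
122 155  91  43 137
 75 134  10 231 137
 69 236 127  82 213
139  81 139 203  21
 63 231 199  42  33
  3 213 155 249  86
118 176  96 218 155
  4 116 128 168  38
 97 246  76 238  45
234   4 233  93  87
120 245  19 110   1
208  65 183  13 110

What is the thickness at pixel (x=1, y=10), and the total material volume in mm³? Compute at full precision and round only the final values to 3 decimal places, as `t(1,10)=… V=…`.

span = t_max - t_min = 3.97 - 0.68 = 3.290
L(1,10) = 245, L_eff = 1 - 245/255 = 0.039216 (inverted)
t(1,10) = 3.97 - 3.290·0.039216 = 3.841
Σt over all 12·5 pixels = 3462827/25500 ≈ 135.7971373
V = pitch²·Σt = 1.76²·3462827/25500 = 420.645

t(1,10)=3.841 V=420.645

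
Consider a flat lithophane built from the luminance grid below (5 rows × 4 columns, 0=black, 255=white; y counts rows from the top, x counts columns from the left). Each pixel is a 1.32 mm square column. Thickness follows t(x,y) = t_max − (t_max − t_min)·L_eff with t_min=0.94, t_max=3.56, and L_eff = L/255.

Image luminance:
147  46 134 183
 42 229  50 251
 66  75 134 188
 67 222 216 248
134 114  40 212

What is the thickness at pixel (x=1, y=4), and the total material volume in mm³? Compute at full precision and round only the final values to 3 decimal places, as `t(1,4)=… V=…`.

t(1,4)=2.389 V=73.968

span = t_max - t_min = 3.56 - 0.94 = 2.620
L(1,4) = 114, L_eff = 114/255 = 0.447059
t(1,4) = 3.56 - 2.620·0.447059 = 2.389
Σt over all 5·4 pixels = 270631/6375 ≈ 42.4519216
V = pitch²·Σt = 1.32²·270631/6375 = 73.968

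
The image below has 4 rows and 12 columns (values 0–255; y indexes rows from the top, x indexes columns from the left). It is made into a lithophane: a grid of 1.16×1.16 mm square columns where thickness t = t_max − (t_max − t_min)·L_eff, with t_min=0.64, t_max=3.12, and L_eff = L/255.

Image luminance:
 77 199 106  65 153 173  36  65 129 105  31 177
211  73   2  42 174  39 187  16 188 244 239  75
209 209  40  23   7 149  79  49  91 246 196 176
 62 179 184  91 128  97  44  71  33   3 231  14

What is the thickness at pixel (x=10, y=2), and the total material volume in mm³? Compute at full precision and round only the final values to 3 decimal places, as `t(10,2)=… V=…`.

span = t_max - t_min = 3.12 - 0.64 = 2.480
L(10,2) = 196, L_eff = 196/255 = 0.768627
t(10,2) = 3.12 - 2.480·0.768627 = 1.214
Σt over all 4·12 pixels = 618866/6375 ≈ 97.0770196
V = pitch²·Σt = 1.16²·618866/6375 = 130.627

t(10,2)=1.214 V=130.627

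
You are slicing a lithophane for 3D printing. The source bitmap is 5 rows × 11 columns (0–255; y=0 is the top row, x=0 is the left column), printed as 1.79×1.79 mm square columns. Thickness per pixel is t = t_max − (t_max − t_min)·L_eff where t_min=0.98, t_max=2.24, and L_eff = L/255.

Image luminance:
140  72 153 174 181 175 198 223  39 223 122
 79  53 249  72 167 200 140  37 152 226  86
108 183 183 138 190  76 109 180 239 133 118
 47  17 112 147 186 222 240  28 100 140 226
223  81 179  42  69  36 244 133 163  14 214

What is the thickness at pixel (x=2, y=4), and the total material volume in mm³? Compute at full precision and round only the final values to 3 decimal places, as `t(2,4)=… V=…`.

t(2,4)=1.356 V=273.139

span = t_max - t_min = 2.24 - 0.98 = 1.260
L(2,4) = 179, L_eff = 179/255 = 0.701961
t(2,4) = 2.24 - 1.260·0.701961 = 1.356
Σt over all 5·11 pixels = 362299/4250 ≈ 85.2468235
V = pitch²·Σt = 1.79²·362299/4250 = 273.139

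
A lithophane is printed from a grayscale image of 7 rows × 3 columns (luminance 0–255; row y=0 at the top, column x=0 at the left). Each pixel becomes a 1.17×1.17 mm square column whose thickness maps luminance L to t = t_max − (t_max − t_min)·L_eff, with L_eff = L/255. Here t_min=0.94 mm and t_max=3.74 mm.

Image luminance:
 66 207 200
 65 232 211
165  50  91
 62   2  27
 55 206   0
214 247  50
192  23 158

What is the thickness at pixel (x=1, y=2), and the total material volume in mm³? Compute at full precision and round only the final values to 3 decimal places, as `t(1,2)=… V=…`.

t(1,2)=3.191 V=69.590

span = t_max - t_min = 3.74 - 0.94 = 2.800
L(1,2) = 50, L_eff = 50/255 = 0.196078
t(1,2) = 3.74 - 2.800·0.196078 = 3.191
Σt over all 7·3 pixels = 43211/850 ≈ 50.8364706
V = pitch²·Σt = 1.17²·43211/850 = 69.590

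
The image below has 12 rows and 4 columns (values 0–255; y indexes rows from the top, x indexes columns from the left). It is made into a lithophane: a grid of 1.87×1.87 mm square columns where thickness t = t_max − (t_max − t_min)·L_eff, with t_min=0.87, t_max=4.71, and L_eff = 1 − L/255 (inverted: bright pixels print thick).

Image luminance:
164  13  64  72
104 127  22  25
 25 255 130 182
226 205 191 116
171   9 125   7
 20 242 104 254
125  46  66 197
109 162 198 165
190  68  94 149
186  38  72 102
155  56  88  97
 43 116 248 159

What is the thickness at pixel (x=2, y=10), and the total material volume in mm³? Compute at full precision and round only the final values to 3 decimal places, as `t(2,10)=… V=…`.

span = t_max - t_min = 4.71 - 0.87 = 3.840
L(2,10) = 88, L_eff = 1 - 88/255 = 0.654902 (inverted)
t(2,10) = 4.71 - 3.840·0.654902 = 2.195
Σt over all 12·4 pixels = 273764/2125 ≈ 128.8301176
V = pitch²·Σt = 1.87²·273764/2125 = 450.506

t(2,10)=2.195 V=450.506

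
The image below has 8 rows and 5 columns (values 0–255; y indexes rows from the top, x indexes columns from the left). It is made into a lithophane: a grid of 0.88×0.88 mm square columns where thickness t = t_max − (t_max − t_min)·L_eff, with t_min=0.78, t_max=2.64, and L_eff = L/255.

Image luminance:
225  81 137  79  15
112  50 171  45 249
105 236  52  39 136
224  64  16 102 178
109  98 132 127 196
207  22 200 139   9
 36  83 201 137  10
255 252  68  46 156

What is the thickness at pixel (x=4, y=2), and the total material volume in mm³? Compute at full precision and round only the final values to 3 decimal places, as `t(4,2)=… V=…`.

span = t_max - t_min = 2.64 - 0.78 = 1.860
L(4,2) = 136, L_eff = 136/255 = 0.533333
t(4,2) = 2.64 - 1.860·0.533333 = 1.648
Σt over all 8·5 pixels = 300031/4250 ≈ 70.5955294
V = pitch²·Σt = 0.88²·300031/4250 = 54.669

t(4,2)=1.648 V=54.669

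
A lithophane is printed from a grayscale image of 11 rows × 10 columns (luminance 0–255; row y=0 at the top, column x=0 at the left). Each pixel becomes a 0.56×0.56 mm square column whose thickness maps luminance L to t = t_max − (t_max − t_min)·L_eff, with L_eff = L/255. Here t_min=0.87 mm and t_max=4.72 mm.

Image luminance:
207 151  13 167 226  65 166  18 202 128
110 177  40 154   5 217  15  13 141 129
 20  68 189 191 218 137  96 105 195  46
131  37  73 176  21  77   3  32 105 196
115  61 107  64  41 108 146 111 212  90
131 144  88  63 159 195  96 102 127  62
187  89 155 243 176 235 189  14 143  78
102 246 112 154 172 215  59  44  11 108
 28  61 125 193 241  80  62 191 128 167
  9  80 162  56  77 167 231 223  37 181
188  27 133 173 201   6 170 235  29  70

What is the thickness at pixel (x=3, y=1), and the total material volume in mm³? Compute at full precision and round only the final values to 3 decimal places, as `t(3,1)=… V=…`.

span = t_max - t_min = 4.72 - 0.87 = 3.850
L(3,1) = 154, L_eff = 154/255 = 0.603922
t(3,1) = 4.72 - 3.850·0.603922 = 2.395
Σt over all 11·10 pixels = 327151/1020 ≈ 320.7362745
V = pitch²·Σt = 0.56²·327151/1020 = 100.583

t(3,1)=2.395 V=100.583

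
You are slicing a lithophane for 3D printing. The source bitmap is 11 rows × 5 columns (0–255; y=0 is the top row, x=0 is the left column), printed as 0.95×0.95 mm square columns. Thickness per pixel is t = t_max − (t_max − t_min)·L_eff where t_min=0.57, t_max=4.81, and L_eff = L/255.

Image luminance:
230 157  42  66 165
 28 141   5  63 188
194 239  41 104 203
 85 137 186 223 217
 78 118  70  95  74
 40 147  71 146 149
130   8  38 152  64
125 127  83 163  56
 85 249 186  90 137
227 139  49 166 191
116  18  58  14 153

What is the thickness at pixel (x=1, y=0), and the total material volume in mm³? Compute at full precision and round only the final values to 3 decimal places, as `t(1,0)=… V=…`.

t(1,0)=2.199 V=140.825

span = t_max - t_min = 4.81 - 0.57 = 4.240
L(1,0) = 157, L_eff = 157/255 = 0.615686
t(1,0) = 4.81 - 4.240·0.615686 = 2.199
Σt over all 11·5 pixels = 3979001/25500 ≈ 156.0392549
V = pitch²·Σt = 0.95²·3979001/25500 = 140.825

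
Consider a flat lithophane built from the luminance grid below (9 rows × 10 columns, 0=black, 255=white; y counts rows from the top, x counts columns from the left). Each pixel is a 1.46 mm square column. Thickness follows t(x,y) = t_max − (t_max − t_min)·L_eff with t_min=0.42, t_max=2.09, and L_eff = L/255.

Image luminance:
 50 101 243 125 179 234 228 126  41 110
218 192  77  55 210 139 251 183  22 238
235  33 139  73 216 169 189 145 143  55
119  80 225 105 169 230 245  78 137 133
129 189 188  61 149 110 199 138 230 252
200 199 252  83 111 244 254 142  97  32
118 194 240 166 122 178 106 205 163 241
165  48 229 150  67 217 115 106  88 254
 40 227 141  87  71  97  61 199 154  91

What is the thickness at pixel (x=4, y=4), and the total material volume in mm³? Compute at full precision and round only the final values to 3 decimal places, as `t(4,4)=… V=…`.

t(4,4)=1.114 V=211.951

span = t_max - t_min = 2.09 - 0.42 = 1.670
L(4,4) = 149, L_eff = 149/255 = 0.584314
t(4,4) = 2.09 - 1.670·0.584314 = 1.114
Σt over all 9·10 pixels = 845179/8500 ≈ 99.4328235
V = pitch²·Σt = 1.46²·845179/8500 = 211.951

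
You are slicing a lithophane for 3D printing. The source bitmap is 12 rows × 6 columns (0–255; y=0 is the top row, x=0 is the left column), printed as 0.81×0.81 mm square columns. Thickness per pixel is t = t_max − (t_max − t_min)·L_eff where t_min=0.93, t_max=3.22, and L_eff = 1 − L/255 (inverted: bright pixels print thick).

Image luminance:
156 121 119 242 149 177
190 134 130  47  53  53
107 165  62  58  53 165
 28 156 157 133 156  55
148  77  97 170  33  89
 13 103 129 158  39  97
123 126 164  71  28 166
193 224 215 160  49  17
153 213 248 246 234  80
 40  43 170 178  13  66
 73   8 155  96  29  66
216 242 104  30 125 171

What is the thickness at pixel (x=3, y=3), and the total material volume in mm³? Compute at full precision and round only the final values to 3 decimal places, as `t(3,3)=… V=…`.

t(3,3)=2.124 V=94.333

span = t_max - t_min = 3.22 - 0.93 = 2.290
L(3,3) = 133, L_eff = 1 - 133/255 = 0.478431 (inverted)
t(3,3) = 3.22 - 2.290·0.478431 = 2.124
Σt over all 12·6 pixels = 1833173/12750 ≈ 143.7782745
V = pitch²·Σt = 0.81²·1833173/12750 = 94.333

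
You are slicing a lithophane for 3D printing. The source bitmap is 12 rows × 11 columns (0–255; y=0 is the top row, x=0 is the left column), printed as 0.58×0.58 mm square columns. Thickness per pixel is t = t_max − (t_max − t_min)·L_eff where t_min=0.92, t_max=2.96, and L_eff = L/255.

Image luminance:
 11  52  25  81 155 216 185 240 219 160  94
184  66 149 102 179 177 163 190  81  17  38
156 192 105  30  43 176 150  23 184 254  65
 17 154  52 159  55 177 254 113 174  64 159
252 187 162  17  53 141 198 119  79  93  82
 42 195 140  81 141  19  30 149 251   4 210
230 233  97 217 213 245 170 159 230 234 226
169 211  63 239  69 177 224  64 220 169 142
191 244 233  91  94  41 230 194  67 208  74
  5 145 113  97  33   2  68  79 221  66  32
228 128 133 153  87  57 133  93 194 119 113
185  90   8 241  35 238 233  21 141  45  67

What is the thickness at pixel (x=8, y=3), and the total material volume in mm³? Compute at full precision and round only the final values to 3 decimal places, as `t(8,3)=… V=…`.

span = t_max - t_min = 2.96 - 0.92 = 2.040
L(8,3) = 174, L_eff = 174/255 = 0.682353
t(8,3) = 2.96 - 2.040·0.682353 = 1.568
Σt over all 12·11 pixels = 251.072
V = pitch²·Σt = 0.58²·251.072 = 84.461

t(8,3)=1.568 V=84.461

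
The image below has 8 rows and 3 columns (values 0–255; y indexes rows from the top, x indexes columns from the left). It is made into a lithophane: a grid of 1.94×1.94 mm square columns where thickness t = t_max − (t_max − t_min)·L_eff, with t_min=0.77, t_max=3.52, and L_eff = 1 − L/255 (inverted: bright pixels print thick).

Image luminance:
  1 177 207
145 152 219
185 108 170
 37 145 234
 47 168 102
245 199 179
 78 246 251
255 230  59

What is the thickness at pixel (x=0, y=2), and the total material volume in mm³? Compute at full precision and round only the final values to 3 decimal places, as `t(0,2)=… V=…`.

t(0,2)=2.765 V=225.368

span = t_max - t_min = 3.52 - 0.77 = 2.750
L(0,2) = 185, L_eff = 1 - 185/255 = 0.274510 (inverted)
t(0,2) = 3.52 - 2.750·0.274510 = 2.765
Σt over all 8·3 pixels = 305393/5100 ≈ 59.8809804
V = pitch²·Σt = 1.94²·305393/5100 = 225.368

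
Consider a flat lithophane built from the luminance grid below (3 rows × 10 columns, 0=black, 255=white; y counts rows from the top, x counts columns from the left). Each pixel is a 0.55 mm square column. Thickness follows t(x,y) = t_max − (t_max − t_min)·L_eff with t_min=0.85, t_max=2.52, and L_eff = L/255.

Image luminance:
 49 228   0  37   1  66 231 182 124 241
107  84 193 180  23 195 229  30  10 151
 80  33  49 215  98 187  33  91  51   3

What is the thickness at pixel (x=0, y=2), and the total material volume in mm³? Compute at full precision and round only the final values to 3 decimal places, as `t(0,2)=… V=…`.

span = t_max - t_min = 2.52 - 0.85 = 1.670
L(0,2) = 80, L_eff = 80/255 = 0.313725
t(0,2) = 2.52 - 1.670·0.313725 = 1.996
Σt over all 3·10 pixels = 464411/8500 ≈ 54.6365882
V = pitch²·Σt = 0.55²·464411/8500 = 16.528

t(0,2)=1.996 V=16.528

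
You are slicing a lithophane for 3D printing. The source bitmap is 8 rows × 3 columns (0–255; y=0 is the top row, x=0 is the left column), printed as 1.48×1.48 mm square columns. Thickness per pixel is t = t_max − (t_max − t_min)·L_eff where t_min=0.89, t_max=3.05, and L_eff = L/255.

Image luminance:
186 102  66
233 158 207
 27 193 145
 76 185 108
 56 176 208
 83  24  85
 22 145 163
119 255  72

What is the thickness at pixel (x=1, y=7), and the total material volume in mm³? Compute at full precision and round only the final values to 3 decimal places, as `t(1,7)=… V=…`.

span = t_max - t_min = 3.05 - 0.89 = 2.160
L(1,7) = 255, L_eff = 255/255 = 1.000000
t(1,7) = 3.05 - 2.160·1.000000 = 0.890
Σt over all 8·3 pixels = 46.992
V = pitch²·Σt = 1.48²·46.992 = 102.931

t(1,7)=0.890 V=102.931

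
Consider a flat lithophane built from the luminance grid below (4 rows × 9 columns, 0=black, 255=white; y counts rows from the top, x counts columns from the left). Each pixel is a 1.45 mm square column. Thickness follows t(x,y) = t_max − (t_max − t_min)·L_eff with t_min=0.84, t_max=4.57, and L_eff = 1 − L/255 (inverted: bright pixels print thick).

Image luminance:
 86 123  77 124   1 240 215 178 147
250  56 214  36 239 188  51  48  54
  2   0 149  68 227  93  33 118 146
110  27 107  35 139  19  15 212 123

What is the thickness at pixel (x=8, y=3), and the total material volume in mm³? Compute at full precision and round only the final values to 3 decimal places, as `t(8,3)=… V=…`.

span = t_max - t_min = 4.57 - 0.84 = 3.730
L(8,3) = 123, L_eff = 1 - 123/255 = 0.517647 (inverted)
t(8,3) = 4.57 - 3.730·0.517647 = 2.639
Σt over all 4·9 pixels = 224447/2550 ≈ 88.0184314
V = pitch²·Σt = 1.45²·224447/2550 = 185.059

t(8,3)=2.639 V=185.059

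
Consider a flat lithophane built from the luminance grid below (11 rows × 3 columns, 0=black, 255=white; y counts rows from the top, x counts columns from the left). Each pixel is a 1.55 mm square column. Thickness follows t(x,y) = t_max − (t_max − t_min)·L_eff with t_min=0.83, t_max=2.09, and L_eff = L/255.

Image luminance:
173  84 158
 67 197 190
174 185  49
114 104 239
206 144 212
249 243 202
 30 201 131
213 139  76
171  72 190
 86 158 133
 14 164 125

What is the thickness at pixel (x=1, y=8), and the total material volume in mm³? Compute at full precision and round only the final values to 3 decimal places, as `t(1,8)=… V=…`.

t(1,8)=1.734 V=107.615

span = t_max - t_min = 2.09 - 0.83 = 1.260
L(1,8) = 72, L_eff = 72/255 = 0.282353
t(1,8) = 2.09 - 1.260·0.282353 = 1.734
Σt over all 11·3 pixels = 380739/8500 ≈ 44.7928235
V = pitch²·Σt = 1.55²·380739/8500 = 107.615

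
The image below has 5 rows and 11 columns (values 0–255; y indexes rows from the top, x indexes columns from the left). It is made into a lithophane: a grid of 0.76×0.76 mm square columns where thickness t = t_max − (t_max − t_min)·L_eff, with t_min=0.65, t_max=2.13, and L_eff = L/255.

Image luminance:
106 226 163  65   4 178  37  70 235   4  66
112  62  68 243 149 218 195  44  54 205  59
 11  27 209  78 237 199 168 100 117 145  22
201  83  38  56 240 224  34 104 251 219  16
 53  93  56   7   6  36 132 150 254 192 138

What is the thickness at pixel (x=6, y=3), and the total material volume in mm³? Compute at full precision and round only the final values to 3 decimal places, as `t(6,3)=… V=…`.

t(6,3)=1.933 V=46.013

span = t_max - t_min = 2.13 - 0.65 = 1.480
L(6,3) = 34, L_eff = 34/255 = 0.133333
t(6,3) = 2.13 - 1.480·0.133333 = 1.933
Σt over all 5·11 pixels = 677131/8500 ≈ 79.6624706
V = pitch²·Σt = 0.76²·677131/8500 = 46.013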